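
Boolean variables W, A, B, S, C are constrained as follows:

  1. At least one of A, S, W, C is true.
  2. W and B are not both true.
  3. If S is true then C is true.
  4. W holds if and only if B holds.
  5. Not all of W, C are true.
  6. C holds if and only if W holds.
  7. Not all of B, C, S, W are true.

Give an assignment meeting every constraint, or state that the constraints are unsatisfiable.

W = False; A = True; B = False; S = False; C = False

  (1) {A, S, W, C}: 1 true — at least one ✓
  (2) W=F, B=F — not both ✓
  (3) S=F ⇒ C: vacuous ✓
  (4) W=F, B=F — same ✓
  (5) {W, C}: 0/2 true — not all ✓
  (6) C=F, W=F — same ✓
  (7) {B, C, S, W}: 0/4 true — not all ✓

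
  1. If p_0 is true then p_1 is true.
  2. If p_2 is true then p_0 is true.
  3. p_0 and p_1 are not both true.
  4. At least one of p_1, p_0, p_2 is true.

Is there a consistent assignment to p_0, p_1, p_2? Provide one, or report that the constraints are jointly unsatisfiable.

p_0 = False, p_1 = True, p_2 = False

  (1) p_0=F ⇒ p_1: vacuous ✓
  (2) p_2=F ⇒ p_0: vacuous ✓
  (3) p_0=F, p_1=T — not both ✓
  (4) {p_1, p_0, p_2}: 1 true — at least one ✓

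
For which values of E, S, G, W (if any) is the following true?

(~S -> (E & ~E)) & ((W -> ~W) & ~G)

E: True, S: True, G: False, W: False

  ~S -> (E & ~E) = True
    ~S = False
    E & ~E = False
      ~E = False
  (W -> ~W) & ~G = True
    W -> ~W = True
      ~W = True
    ~G = True
Both conjuncts True, so the formula holds.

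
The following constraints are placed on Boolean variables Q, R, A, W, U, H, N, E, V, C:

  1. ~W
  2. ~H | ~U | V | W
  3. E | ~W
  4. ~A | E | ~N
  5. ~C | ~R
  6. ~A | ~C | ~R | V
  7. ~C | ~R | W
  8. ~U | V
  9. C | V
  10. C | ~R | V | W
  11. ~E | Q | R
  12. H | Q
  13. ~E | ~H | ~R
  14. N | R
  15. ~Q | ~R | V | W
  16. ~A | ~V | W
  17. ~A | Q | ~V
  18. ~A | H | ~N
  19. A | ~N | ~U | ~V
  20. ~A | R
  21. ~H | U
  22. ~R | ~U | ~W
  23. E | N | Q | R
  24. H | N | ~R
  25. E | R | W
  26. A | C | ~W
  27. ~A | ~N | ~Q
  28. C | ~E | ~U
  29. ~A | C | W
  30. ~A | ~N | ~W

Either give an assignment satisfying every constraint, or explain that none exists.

Q=T; R=F; A=F; W=F; U=F; H=F; N=T; E=T; V=T; C=F

Unit clause (~W) forces W = False.
Set Q = True.
Set R = False.
  then (N | R) forces N = True.
  then (~A | R) forces A = False.
  then (E | R | W) forces E = True.
Try U = True:
  (~U | V) forces V = True.
  clause (A | ~N | ~U | ~V) is falsified — backtrack.
So U = False.
  then (~H | U) forces H = False.
Set V = True.
Set C = False.
All clauses satisfied.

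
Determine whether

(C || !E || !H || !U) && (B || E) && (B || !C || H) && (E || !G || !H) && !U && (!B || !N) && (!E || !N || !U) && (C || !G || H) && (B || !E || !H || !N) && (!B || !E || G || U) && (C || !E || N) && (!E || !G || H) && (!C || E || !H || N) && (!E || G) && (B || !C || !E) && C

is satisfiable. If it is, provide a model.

Unit clause (!U) forces U = False.
Unit clause (C) forces C = True.
Set H = False.
  then (B || !C || H) forces B = True.
  then (!B || !N) forces N = False.
Set G = False.
  then (!B || !E || G || U) forces E = False.
All clauses satisfied.

U = False, H = False, G = False, C = True, N = False, B = True, E = False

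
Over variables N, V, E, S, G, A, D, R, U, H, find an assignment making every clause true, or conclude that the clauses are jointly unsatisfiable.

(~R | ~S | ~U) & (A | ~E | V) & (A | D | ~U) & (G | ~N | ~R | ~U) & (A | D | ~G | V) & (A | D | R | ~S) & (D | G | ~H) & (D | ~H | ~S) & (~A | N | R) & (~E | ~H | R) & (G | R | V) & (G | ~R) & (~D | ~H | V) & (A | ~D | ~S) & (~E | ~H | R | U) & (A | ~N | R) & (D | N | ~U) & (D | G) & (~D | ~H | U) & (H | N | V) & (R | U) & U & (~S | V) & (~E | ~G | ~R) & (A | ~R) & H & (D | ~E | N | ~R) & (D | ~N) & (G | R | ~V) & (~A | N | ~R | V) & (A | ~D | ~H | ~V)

N = True, V = True, E = False, S = False, G = True, A = True, D = True, R = True, U = True, H = True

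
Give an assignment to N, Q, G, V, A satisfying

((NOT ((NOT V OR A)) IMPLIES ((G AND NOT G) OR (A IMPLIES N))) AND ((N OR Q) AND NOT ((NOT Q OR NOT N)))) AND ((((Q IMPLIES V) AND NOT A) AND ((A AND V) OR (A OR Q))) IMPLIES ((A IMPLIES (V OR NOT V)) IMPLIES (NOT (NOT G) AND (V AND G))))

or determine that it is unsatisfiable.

N = True, Q = True, G = False, V = False, A = False

  (NOT ((NOT V OR A)) IMPLIES ((G AND NOT G) OR (A IMPLIES N))) AND ((N OR Q) AND NOT ((NOT Q OR NOT N))) = True
    NOT ((NOT V OR A)) IMPLIES ((G AND NOT G) OR (A IMPLIES N)) = True
      NOT ((NOT V OR A)) = False
        NOT V OR A = True
          NOT V = True
      (G AND NOT G) OR (A IMPLIES N) = True
        G AND NOT G = False
          NOT G = True
        A IMPLIES N = True
    (N OR Q) AND NOT ((NOT Q OR NOT N)) = True
      N OR Q = True
      NOT ((NOT Q OR NOT N)) = True
        NOT Q OR NOT N = False
          NOT Q = False
          NOT N = False
  (((Q IMPLIES V) AND NOT A) AND ((A AND V) OR (A OR Q))) IMPLIES ((A IMPLIES (V OR NOT V)) IMPLIES (NOT (NOT G) AND (V AND G))) = True
    ((Q IMPLIES V) AND NOT A) AND ((A AND V) OR (A OR Q)) = False
      (Q IMPLIES V) AND NOT A = False
        Q IMPLIES V = False
        NOT A = True
      (A AND V) OR (A OR Q) = True
        A AND V = False
        A OR Q = True
    (A IMPLIES (V OR NOT V)) IMPLIES (NOT (NOT G) AND (V AND G)) = False
      A IMPLIES (V OR NOT V) = True
        V OR NOT V = True
          NOT V = True
      NOT (NOT G) AND (V AND G) = False
        NOT (NOT G) = False
          NOT G = True
        V AND G = False
Both conjuncts True, so the formula holds.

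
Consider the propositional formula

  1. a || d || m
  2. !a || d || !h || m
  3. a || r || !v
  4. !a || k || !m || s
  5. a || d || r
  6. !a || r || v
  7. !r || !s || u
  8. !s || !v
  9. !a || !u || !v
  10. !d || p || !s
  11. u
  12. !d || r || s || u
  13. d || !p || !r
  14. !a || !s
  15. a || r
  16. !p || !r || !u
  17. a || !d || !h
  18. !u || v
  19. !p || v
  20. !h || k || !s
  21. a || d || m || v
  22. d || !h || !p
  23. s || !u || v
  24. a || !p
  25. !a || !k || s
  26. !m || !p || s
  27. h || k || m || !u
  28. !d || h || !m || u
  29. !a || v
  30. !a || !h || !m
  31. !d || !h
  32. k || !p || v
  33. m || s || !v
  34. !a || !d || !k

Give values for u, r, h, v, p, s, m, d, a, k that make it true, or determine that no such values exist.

u = True, r = True, h = False, v = True, p = False, s = False, m = True, d = False, a = False, k = False

Unit clause (u) forces u = True.
In (!u || v) only v is left, so v = True.
In (!s || !v) only !s is left, so s = False.
In (!a || !u || !v) only !a is left, so a = False.
In (a || r) only r is left, so r = True.
In (!p || !r || !u) only !p is left, so p = False.
In (m || s || !v) only m is left, so m = True.
Set h = False.
Set d = False.
Set k = False.
All clauses satisfied.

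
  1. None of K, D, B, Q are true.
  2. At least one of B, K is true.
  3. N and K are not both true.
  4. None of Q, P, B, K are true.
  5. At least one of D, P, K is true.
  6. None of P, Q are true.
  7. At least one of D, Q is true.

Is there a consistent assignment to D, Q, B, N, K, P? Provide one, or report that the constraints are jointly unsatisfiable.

The formula is unsatisfiable.

Case B = True:
  Constraint (1) is violated (B=T) — contradiction.
Case B = False:
  (1) forces K = False.
  Constraint (2) is violated (B=F, K=F) — contradiction.
Both cases fail — unsatisfiable.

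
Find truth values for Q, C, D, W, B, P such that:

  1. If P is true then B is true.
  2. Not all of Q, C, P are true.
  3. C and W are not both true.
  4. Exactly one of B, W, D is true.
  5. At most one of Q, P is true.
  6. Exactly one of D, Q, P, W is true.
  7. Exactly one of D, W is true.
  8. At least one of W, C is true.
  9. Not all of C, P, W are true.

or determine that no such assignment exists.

Q = False, C = True, D = True, W = False, B = False, P = False

  (1) P=F ⇒ B: vacuous ✓
  (2) {Q, C, P}: 1/3 true — not all ✓
  (3) C=T, W=F — not both ✓
  (4) {B, W, D}: 1 true — exactly one ✓
  (5) {Q, P}: 0 true — at most one ✓
  (6) {D, Q, P, W}: 1 true — exactly one ✓
  (7) {D, W}: 1 true — exactly one ✓
  (8) {W, C}: 1 true — at least one ✓
  (9) {C, P, W}: 1/3 true — not all ✓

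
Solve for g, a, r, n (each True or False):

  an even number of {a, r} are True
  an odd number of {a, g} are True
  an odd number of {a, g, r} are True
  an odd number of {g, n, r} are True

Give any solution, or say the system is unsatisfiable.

g = True, a = False, r = False, n = False

{a, r}: 0 true → even ✓
{a, g}: 1 true → odd ✓
{a, g, r}: 1 true → odd ✓
{g, n, r}: 1 true → odd ✓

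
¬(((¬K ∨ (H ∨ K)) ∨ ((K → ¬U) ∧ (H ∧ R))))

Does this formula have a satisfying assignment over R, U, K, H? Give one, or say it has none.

Case K = True: the formula becomes ¬((True ∨ (¬U ∧ (H ∧ R)))) = False.
Case K = False: the formula becomes ¬((True ∨ (H ∧ R))) = False.
Both cases fail — unsatisfiable.

UNSATISFIABLE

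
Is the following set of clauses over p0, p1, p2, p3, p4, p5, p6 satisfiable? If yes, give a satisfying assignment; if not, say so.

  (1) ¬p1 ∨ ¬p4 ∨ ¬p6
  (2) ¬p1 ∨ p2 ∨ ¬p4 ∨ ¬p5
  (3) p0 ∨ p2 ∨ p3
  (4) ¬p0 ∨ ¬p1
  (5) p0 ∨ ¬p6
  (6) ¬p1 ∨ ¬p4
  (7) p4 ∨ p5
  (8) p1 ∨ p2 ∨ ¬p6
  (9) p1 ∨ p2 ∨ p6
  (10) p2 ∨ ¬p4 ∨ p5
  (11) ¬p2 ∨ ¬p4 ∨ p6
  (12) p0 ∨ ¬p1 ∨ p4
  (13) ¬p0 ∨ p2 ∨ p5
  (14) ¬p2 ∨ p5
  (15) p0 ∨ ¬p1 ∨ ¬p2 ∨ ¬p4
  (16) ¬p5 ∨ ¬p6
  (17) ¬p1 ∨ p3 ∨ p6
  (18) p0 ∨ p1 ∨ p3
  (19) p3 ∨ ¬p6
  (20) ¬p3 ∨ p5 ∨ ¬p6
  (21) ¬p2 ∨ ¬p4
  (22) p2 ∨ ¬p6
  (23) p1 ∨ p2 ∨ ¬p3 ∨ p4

p0=T, p1=F, p2=T, p3=F, p4=F, p5=T, p6=F

Set p0 = True.
  then (¬p0 ∨ ¬p1) forces p1 = False.
Try p2 = False:
  (p1 ∨ p2 ∨ ¬p6) forces p6 = False.
  clause (p1 ∨ p2 ∨ p6) is falsified — backtrack.
So p2 = True.
  then (¬p2 ∨ p5) forces p5 = True.
  then (¬p5 ∨ ¬p6) forces p6 = False.
  then (¬p2 ∨ ¬p4) forces p4 = False.
Set p3 = False.
All clauses satisfied.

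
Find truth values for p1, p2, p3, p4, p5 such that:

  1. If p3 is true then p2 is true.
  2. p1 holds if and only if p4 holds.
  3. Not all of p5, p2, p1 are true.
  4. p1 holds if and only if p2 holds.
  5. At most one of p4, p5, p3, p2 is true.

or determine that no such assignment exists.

p1: False, p2: False, p3: False, p4: False, p5: False

  (1) p3=F ⇒ p2: vacuous ✓
  (2) p1=F, p4=F — same ✓
  (3) {p5, p2, p1}: 0/3 true — not all ✓
  (4) p1=F, p2=F — same ✓
  (5) {p4, p5, p3, p2}: 0 true — at most one ✓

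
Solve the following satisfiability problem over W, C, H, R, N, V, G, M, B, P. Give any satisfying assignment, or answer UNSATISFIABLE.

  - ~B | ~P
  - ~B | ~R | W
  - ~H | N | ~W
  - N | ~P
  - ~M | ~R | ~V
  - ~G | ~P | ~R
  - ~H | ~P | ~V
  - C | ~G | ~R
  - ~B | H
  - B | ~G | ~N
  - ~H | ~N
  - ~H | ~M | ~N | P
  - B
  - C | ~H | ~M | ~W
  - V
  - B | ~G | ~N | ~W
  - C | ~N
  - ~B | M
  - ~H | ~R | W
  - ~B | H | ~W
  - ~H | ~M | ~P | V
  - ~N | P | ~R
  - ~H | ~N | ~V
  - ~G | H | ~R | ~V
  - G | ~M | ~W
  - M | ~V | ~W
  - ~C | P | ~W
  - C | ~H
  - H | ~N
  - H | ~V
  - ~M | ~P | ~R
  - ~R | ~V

Unit clause (B) forces B = True.
Unit clause (V) forces V = True.
In (~B | M) only M is left, so M = True.
In (H | ~V) only H is left, so H = True.
In (~R | ~V) only ~R is left, so R = False.
In (~B | ~P) only ~P is left, so P = False.
In (~H | ~N) only ~N is left, so N = False.
In (C | ~H) only C is left, so C = True.
In (~H | N | ~W) only ~W is left, so W = False.
Set G = True.
All clauses satisfied.

W = False, C = True, H = True, R = False, N = False, V = True, G = True, M = True, B = True, P = False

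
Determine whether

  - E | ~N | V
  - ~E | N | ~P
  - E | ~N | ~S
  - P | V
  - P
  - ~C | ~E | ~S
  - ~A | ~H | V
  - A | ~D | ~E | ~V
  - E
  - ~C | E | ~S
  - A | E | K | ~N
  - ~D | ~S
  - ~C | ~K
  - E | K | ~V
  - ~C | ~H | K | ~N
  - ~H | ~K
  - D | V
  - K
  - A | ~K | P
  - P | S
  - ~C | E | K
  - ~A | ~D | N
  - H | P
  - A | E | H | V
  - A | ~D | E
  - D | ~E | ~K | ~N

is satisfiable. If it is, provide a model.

Unit clause (P) forces P = True.
Unit clause (E) forces E = True.
Unit clause (K) forces K = True.
In (~E | N | ~P) only N is left, so N = True.
In (~C | ~K) only ~C is left, so C = False.
In (~H | ~K) only ~H is left, so H = False.
In (D | ~E | ~K | ~N) only D is left, so D = True.
In (~D | ~S) only ~S is left, so S = False.
Set A = True.
Set V = False.
All clauses satisfied.

H=F, A=T, V=F, C=F, K=T, D=T, P=T, E=T, S=F, N=T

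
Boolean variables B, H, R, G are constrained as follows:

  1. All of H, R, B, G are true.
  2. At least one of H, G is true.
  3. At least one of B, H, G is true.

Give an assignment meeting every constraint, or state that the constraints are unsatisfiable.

B: True; H: True; R: True; G: True

  (1) {H, R, B, G}: all 4 true ✓
  (2) {H, G}: 2 true — at least one ✓
  (3) {B, H, G}: 3 true — at least one ✓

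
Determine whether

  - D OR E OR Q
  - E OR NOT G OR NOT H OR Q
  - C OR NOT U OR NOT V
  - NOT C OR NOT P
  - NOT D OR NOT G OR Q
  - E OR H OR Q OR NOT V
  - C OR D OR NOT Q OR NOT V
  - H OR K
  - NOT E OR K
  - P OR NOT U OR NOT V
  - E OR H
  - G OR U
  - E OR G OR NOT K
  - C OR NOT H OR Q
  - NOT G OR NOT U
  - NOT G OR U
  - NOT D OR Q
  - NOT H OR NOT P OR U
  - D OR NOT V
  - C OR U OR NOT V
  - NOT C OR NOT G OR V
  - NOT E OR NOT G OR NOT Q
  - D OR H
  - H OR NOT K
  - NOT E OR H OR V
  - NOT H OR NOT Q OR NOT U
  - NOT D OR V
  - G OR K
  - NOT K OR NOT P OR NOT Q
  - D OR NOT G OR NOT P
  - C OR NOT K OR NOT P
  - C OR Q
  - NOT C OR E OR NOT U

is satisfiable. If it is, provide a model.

C = True, P = False, H = True, D = False, G = False, E = True, Q = False, K = True, V = False, U = True

Set C = True.
  then (NOT C OR NOT P) forces P = False.
Set H = True.
Set D = False.
  then (D OR NOT V) forces V = False.
  then (NOT C OR NOT G OR V) forces G = False.
  then (G OR K) forces K = True.
  then (G OR U) forces U = True.
  then (E OR G OR NOT K) forces E = True.
  then (NOT H OR NOT Q OR NOT U) forces Q = False.
All clauses satisfied.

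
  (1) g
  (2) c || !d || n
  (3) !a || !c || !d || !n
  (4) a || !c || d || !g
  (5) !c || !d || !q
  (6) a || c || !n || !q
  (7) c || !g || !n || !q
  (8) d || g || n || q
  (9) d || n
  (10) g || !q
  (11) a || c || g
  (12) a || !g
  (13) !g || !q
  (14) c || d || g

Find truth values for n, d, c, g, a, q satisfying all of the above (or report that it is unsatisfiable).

n=T, d=T, c=F, g=T, a=T, q=F

Unit clause (g) forces g = True.
In (a || !g) only a is left, so a = True.
In (!g || !q) only !q is left, so q = False.
Set n = True.
Set d = True.
  then (!a || !c || !d || !n) forces c = False.
All clauses satisfied.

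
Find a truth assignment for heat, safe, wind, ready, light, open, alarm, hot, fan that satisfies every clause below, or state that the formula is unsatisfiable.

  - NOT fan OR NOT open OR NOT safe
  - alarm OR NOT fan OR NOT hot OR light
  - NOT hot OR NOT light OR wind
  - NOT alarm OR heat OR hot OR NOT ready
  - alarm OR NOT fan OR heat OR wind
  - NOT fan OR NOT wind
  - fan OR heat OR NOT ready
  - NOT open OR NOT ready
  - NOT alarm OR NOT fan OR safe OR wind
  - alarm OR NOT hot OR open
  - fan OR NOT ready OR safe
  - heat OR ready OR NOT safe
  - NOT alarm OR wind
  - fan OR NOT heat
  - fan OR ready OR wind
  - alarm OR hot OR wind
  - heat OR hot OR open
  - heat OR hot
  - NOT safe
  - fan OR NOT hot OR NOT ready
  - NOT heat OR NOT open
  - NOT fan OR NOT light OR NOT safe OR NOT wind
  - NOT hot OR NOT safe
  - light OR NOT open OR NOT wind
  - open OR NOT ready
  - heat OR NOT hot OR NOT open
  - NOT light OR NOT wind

heat = False, safe = False, wind = True, ready = False, light = False, open = False, alarm = True, hot = True, fan = False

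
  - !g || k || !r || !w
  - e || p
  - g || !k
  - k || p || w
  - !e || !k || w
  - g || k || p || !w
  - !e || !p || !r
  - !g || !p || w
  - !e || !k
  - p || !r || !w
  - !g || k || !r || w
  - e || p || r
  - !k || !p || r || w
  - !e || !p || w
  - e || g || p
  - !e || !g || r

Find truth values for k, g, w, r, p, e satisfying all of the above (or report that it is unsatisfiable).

Set k = True.
  then (g || !k) forces g = True.
  then (!e || !k) forces e = False.
  then (e || p) forces p = True.
  then (!g || !p || w) forces w = True.
Set r = False.
All clauses satisfied.

k: True, g: True, w: True, r: False, p: True, e: False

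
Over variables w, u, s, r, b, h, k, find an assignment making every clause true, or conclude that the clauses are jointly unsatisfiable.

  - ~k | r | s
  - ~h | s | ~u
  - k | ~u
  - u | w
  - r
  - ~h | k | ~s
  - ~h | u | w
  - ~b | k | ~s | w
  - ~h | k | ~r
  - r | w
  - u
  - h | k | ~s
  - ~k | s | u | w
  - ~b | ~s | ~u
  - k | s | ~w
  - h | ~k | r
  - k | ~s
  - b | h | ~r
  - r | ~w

w = True, u = True, s = True, r = True, b = False, h = True, k = True

Unit clause (r) forces r = True.
Unit clause (u) forces u = True.
In (k | ~u) only k is left, so k = True.
Set w = True.
Set s = True.
  then (~b | ~s | ~u) forces b = False.
  then (b | h | ~r) forces h = True.
All clauses satisfied.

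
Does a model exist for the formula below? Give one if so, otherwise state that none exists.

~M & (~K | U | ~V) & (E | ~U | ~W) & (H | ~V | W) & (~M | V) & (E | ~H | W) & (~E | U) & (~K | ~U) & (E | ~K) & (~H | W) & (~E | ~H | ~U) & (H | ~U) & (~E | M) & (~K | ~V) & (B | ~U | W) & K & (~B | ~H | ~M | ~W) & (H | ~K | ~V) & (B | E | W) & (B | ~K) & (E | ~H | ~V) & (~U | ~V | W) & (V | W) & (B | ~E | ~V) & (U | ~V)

Unsatisfiable — no assignment works.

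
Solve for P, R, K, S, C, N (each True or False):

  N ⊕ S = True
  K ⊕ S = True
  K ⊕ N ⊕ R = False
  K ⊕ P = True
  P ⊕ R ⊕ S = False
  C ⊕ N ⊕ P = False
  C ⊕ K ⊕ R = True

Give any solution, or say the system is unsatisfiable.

P: True, R: False, K: False, S: True, C: True, N: False

N ⊕ S = F ⊕ T = True ✓
K ⊕ S = F ⊕ T = True ✓
K ⊕ N ⊕ R = F ⊕ F ⊕ F = False ✓
K ⊕ P = F ⊕ T = True ✓
P ⊕ R ⊕ S = T ⊕ F ⊕ T = False ✓
C ⊕ N ⊕ P = T ⊕ F ⊕ T = False ✓
C ⊕ K ⊕ R = T ⊕ F ⊕ F = True ✓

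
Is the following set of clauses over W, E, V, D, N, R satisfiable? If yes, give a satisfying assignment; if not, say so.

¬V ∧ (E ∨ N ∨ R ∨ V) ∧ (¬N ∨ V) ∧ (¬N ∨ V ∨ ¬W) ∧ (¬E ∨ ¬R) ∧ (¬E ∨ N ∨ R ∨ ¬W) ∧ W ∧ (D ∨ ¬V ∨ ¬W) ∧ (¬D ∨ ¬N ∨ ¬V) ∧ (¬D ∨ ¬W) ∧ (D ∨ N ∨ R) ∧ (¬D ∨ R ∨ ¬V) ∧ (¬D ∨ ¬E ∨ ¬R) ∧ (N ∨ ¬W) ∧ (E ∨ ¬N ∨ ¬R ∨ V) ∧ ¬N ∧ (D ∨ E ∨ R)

Case W = True:
  (¬V) forces V = False.
  (¬N ∨ V) forces N = False.
  Clause (N ∨ ¬W) is falsified — contradiction.
Case W = False:
  Clause (W) is falsified — contradiction.
Both cases fail, so the formula is unsatisfiable.

No satisfying assignment exists.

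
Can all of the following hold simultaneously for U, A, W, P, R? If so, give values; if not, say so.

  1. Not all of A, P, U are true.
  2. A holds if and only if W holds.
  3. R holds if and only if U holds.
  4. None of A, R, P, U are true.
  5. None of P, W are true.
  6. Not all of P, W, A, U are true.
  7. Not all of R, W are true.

U: False, A: False, W: False, P: False, R: False

  (1) {A, P, U}: 0/3 true — not all ✓
  (2) A=F, W=F — same ✓
  (3) R=F, U=F — same ✓
  (4) {A, R, P, U}: 0 true — none ✓
  (5) {P, W}: 0 true — none ✓
  (6) {P, W, A, U}: 0/4 true — not all ✓
  (7) {R, W}: 0/2 true — not all ✓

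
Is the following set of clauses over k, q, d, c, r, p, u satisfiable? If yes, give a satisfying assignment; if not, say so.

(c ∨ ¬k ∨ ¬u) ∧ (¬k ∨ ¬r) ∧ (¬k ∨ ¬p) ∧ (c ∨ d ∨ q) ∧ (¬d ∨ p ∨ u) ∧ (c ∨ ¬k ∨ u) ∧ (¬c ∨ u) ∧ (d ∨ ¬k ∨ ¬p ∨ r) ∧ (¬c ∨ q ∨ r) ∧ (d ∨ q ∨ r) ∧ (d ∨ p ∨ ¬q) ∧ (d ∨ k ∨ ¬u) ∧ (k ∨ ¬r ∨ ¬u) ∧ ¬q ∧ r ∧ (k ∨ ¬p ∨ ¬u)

Unit clause (¬q) forces q = False.
Unit clause (r) forces r = True.
In (¬k ∨ ¬r) only ¬k is left, so k = False.
In (k ∨ ¬r ∨ ¬u) only ¬u is left, so u = False.
In (¬c ∨ u) only ¬c is left, so c = False.
In (c ∨ d ∨ q) only d is left, so d = True.
In (¬d ∨ p ∨ u) only p is left, so p = True.
All clauses satisfied.

k: False, q: False, d: True, c: False, r: True, p: True, u: False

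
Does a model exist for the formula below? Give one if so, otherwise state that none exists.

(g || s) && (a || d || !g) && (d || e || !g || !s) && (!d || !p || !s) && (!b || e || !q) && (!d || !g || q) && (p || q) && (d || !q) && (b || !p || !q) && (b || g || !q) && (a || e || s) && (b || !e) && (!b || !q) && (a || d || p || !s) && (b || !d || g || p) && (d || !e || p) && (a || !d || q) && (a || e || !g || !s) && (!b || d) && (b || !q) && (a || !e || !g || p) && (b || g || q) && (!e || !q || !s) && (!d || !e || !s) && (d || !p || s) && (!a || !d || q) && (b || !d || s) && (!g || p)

UNSATISFIABLE

Case b = True:
  (!b || !q) forces q = False.
  (p || q) forces p = True.
  (!b || d) forces d = True.
  (!d || !p || !s) forces s = False.
  (g || s) forces g = True.
  Clause (!d || !g || q) is falsified — contradiction.
Case b = False:
  (b || !e) forces e = False.
  (b || !q) forces q = False.
  (p || q) forces p = True.
  (b || g || q) forces g = True.
  (!d || !g || q) forces d = False.
  (a || d || !g) forces a = True.
  (d || e || !g || !s) forces s = False.
  Clause (d || !p || s) is falsified — contradiction.
Both cases fail, so the formula is unsatisfiable.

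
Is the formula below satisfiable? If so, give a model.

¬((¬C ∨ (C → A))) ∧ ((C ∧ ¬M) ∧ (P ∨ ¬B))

B: False; C: True; M: False; A: False; P: False

  ¬((¬C ∨ (C → A))) = True
    ¬C ∨ (C → A) = False
      ¬C = False
      C → A = False
  (C ∧ ¬M) ∧ (P ∨ ¬B) = True
    C ∧ ¬M = True
      ¬M = True
    P ∨ ¬B = True
      ¬B = True
Both conjuncts True, so the formula holds.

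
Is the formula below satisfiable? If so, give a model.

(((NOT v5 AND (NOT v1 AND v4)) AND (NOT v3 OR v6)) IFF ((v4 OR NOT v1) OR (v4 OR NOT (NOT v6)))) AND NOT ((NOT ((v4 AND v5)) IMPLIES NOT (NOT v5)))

v1 = False, v3 = False, v4 = True, v5 = False, v6 = True

  ((NOT v5 AND (NOT v1 AND v4)) AND (NOT v3 OR v6)) IFF ((v4 OR NOT v1) OR (v4 OR NOT (NOT v6))) = True
    (NOT v5 AND (NOT v1 AND v4)) AND (NOT v3 OR v6) = True
      NOT v5 AND (NOT v1 AND v4) = True
        NOT v5 = True
        NOT v1 AND v4 = True
          NOT v1 = True
      NOT v3 OR v6 = True
        NOT v3 = True
    (v4 OR NOT v1) OR (v4 OR NOT (NOT v6)) = True
      v4 OR NOT v1 = True
        NOT v1 = True
      v4 OR NOT (NOT v6) = True
        NOT (NOT v6) = True
          NOT v6 = False
  NOT ((NOT ((v4 AND v5)) IMPLIES NOT (NOT v5))) = True
    NOT ((v4 AND v5)) IMPLIES NOT (NOT v5) = False
      NOT ((v4 AND v5)) = True
        v4 AND v5 = False
      NOT (NOT v5) = False
        NOT v5 = True
Both conjuncts True, so the formula holds.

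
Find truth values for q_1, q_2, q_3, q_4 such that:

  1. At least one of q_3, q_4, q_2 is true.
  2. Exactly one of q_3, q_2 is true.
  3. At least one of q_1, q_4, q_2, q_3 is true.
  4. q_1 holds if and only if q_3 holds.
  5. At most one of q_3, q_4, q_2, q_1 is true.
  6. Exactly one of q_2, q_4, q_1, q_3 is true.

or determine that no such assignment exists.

q_1 = False, q_2 = True, q_3 = False, q_4 = False

  (1) {q_3, q_4, q_2}: 1 true — at least one ✓
  (2) {q_3, q_2}: 1 true — exactly one ✓
  (3) {q_1, q_4, q_2, q_3}: 1 true — at least one ✓
  (4) q_1=F, q_3=F — same ✓
  (5) {q_3, q_4, q_2, q_1}: 1 true — at most one ✓
  (6) {q_2, q_4, q_1, q_3}: 1 true — exactly one ✓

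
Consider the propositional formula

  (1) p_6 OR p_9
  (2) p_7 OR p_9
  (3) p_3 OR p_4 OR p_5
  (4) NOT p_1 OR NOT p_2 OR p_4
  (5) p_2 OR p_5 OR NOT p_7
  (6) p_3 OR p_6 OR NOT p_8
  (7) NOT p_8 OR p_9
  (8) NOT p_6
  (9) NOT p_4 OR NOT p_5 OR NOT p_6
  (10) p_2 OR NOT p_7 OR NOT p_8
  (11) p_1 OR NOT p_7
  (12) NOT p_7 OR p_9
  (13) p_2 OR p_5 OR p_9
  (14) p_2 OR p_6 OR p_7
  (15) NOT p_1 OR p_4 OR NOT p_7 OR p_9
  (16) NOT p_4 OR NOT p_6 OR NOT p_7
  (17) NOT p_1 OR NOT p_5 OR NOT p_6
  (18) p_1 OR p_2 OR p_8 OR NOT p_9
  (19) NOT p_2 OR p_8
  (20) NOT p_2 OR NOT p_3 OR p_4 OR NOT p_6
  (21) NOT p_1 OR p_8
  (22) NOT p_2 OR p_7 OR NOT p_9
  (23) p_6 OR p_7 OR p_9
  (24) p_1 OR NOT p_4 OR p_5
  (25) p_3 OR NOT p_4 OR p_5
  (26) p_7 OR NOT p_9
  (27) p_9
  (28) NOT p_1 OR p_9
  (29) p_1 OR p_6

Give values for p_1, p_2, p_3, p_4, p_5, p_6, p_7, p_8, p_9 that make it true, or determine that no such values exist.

Unit clause (NOT p_6) forces p_6 = False.
Unit clause (p_9) forces p_9 = True.
In (p_1 OR p_6) only p_1 is left, so p_1 = True.
In (NOT p_1 OR p_8) only p_8 is left, so p_8 = True.
In (p_7 OR NOT p_9) only p_7 is left, so p_7 = True.
In (p_3 OR p_6 OR NOT p_8) only p_3 is left, so p_3 = True.
In (p_2 OR NOT p_7 OR NOT p_8) only p_2 is left, so p_2 = True.
In (NOT p_1 OR NOT p_2 OR p_4) only p_4 is left, so p_4 = True.
Set p_5 = True.
All clauses satisfied.

p_1 = True, p_2 = True, p_3 = True, p_4 = True, p_5 = True, p_6 = False, p_7 = True, p_8 = True, p_9 = True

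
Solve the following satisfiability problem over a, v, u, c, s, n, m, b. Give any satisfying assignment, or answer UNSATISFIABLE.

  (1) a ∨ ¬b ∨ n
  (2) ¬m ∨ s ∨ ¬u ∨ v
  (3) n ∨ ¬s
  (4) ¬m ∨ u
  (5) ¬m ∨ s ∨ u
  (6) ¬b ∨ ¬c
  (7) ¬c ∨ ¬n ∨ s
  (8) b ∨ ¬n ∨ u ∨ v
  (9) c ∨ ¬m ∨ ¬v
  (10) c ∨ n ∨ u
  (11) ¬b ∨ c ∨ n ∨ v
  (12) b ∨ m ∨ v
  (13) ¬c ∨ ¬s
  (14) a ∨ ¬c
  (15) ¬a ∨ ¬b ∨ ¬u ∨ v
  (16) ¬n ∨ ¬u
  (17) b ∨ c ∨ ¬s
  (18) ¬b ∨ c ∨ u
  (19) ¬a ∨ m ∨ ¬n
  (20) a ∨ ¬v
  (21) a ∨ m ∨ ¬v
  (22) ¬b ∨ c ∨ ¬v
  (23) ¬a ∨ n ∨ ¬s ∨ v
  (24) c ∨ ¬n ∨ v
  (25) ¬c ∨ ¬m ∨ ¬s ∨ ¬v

a=T, v=T, u=F, c=T, s=F, n=F, m=F, b=F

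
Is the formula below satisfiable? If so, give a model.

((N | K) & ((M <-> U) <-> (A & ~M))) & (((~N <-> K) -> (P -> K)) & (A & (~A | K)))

P: True, K: True, M: True, A: True, U: False, N: False

  (N | K) & ((M <-> U) <-> (A & ~M)) = True
    N | K = True
    (M <-> U) <-> (A & ~M) = True
      M <-> U = False
      A & ~M = False
        ~M = False
  ((~N <-> K) -> (P -> K)) & (A & (~A | K)) = True
    (~N <-> K) -> (P -> K) = True
      ~N <-> K = True
        ~N = True
      P -> K = True
    A & (~A | K) = True
      ~A | K = True
        ~A = False
Both conjuncts True, so the formula holds.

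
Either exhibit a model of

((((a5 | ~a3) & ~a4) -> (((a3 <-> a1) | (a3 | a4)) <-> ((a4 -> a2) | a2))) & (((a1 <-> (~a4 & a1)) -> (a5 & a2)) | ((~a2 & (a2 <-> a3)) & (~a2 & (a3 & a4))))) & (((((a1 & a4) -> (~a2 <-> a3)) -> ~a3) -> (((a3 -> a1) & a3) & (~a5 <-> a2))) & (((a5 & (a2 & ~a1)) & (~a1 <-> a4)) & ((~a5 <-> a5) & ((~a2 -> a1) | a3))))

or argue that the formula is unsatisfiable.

The conjunct ~a5 <-> a5 is unsatisfiable on its own:
  a5=F: evaluates to False.
  a5=T: evaluates to False.
So the whole conjunction is unsatisfiable.

Unsatisfiable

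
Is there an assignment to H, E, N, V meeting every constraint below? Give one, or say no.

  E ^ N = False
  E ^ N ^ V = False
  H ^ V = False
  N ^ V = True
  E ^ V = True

H=F; E=T; N=T; V=F

E ^ N = T ^ T = False ✓
E ^ N ^ V = T ^ T ^ F = False ✓
H ^ V = F ^ F = False ✓
N ^ V = T ^ F = True ✓
E ^ V = T ^ F = True ✓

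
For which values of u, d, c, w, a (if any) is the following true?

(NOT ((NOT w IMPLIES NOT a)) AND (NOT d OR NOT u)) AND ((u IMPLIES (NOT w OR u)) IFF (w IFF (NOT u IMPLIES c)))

u=F, d=F, c=F, w=F, a=T

  NOT ((NOT w IMPLIES NOT a)) AND (NOT d OR NOT u) = True
    NOT ((NOT w IMPLIES NOT a)) = True
      NOT w IMPLIES NOT a = False
        NOT w = True
        NOT a = False
    NOT d OR NOT u = True
      NOT d = True
      NOT u = True
  (u IMPLIES (NOT w OR u)) IFF (w IFF (NOT u IMPLIES c)) = True
    u IMPLIES (NOT w OR u) = True
      NOT w OR u = True
        NOT w = True
    w IFF (NOT u IMPLIES c) = True
      NOT u IMPLIES c = False
        NOT u = True
Both conjuncts True, so the formula holds.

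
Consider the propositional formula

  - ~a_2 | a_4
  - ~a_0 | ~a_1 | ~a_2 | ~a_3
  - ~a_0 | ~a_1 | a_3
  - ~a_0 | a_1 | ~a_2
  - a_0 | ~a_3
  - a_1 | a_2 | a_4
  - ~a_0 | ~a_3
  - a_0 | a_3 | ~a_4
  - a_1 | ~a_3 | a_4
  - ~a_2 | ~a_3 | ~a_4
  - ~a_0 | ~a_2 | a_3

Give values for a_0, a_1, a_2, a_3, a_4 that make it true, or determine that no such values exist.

Set a_0 = False.
  then (a_0 | ~a_3) forces a_3 = False.
  then (a_0 | a_3 | ~a_4) forces a_4 = False.
  then (~a_2 | a_4) forces a_2 = False.
  then (a_1 | a_2 | a_4) forces a_1 = True.
All clauses satisfied.

a_0 = False; a_1 = True; a_2 = False; a_3 = False; a_4 = False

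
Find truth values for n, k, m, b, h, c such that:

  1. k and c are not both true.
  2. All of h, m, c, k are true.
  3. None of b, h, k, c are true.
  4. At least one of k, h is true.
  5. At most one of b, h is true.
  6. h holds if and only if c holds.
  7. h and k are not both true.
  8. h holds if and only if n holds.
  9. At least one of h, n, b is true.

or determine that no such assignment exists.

Unsatisfiable — no assignment works.

Case k = True:
  Constraint (3) is violated (k=T) — contradiction.
Case k = False:
  Constraint (2) is violated (k=F) — contradiction.
Both cases fail — unsatisfiable.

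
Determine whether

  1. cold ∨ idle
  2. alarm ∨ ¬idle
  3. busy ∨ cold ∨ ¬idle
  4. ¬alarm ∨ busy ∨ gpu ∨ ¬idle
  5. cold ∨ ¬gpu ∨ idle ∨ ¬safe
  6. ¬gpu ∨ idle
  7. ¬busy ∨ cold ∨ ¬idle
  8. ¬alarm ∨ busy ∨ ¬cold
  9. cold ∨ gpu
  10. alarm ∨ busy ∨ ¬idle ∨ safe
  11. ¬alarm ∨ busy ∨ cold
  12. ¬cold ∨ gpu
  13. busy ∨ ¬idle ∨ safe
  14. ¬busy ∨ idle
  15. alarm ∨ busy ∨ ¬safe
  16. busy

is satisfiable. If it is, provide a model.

Unit clause (busy) forces busy = True.
In (¬busy ∨ idle) only idle is left, so idle = True.
In (alarm ∨ ¬idle) only alarm is left, so alarm = True.
In (¬busy ∨ cold ∨ ¬idle) only cold is left, so cold = True.
In (¬cold ∨ gpu) only gpu is left, so gpu = True.
Set safe = False.
All clauses satisfied.

cold=T, alarm=T, safe=F, idle=T, busy=T, gpu=T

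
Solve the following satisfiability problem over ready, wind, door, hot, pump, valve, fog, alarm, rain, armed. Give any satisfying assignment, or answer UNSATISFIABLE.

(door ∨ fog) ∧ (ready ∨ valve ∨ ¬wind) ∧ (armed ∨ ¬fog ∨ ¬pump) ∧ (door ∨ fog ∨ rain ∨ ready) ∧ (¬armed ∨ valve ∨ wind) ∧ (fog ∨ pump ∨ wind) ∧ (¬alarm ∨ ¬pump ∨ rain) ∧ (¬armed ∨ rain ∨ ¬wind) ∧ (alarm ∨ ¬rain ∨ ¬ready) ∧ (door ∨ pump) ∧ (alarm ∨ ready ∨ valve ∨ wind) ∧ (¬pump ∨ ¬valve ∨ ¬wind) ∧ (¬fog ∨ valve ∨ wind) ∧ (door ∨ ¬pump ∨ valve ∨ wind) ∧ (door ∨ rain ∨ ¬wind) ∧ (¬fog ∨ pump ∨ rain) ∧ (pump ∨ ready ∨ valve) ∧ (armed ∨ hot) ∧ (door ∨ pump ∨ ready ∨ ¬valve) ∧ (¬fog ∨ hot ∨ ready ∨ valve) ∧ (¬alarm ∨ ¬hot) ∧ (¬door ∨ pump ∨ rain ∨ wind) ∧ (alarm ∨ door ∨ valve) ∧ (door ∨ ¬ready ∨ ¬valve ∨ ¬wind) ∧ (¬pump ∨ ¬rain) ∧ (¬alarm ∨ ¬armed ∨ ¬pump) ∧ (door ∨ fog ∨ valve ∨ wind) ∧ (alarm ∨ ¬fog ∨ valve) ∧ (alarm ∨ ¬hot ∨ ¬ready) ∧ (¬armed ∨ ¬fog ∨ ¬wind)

Set ready = False.
Set wind = False.
Set door = True.
Set hot = False.
  then (armed ∨ hot) forces armed = True.
  then (¬armed ∨ valve ∨ wind) forces valve = True.
Set pump = True.
  then (¬pump ∨ ¬rain) forces rain = False.
  then (¬alarm ∨ ¬armed ∨ ¬pump) forces alarm = False.
Set fog = True.
All clauses satisfied.

ready = False, wind = False, door = True, hot = False, pump = True, valve = True, fog = True, alarm = False, rain = False, armed = True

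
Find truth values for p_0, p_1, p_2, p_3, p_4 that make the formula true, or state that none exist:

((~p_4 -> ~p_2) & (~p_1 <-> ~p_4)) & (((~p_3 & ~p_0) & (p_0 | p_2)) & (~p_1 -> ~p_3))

p_0=F, p_1=T, p_2=T, p_3=F, p_4=T

  (~p_4 -> ~p_2) & (~p_1 <-> ~p_4) = True
    ~p_4 -> ~p_2 = True
      ~p_4 = False
      ~p_2 = False
    ~p_1 <-> ~p_4 = True
      ~p_1 = False
      ~p_4 = False
  ((~p_3 & ~p_0) & (p_0 | p_2)) & (~p_1 -> ~p_3) = True
    (~p_3 & ~p_0) & (p_0 | p_2) = True
      ~p_3 & ~p_0 = True
        ~p_3 = True
        ~p_0 = True
      p_0 | p_2 = True
    ~p_1 -> ~p_3 = True
      ~p_1 = False
      ~p_3 = True
Both conjuncts True, so the formula holds.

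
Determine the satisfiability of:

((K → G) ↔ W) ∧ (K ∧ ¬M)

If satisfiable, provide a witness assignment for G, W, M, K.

G = True, W = True, M = False, K = True

  (K → G) ↔ W = True
    K → G = True
  K ∧ ¬M = True
    ¬M = True
Both conjuncts True, so the formula holds.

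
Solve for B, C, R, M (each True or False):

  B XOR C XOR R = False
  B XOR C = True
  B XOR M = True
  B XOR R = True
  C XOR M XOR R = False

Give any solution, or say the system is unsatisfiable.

Unsatisfiable

Adding constraints 1, 3, 5 mod 2: every variable appears an even number of times on the left, so the left side is 0.
But the right sides sum to 1 (mod 2). 0 ≠ 1 — the system is inconsistent.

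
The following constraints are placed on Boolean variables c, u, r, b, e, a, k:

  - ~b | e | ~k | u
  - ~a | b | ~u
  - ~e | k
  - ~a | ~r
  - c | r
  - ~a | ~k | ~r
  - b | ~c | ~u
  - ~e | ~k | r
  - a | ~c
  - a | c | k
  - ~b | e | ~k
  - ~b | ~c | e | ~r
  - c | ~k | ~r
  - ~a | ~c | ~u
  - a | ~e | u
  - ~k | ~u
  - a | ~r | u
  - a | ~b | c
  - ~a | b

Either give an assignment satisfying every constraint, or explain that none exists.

c = True; u = False; r = False; b = True; e = False; a = True; k = False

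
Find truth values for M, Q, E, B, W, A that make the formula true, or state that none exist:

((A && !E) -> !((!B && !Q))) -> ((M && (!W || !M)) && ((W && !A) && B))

M = True, Q = False, E = False, B = False, W = True, A = True

  ((A && !E) -> !((!B && !Q))) -> ((M && (!W || !M)) && ((W && !A) && B)) = True
    (A && !E) -> !((!B && !Q)) = False
      A && !E = True
        !E = True
      !((!B && !Q)) = False
        !B && !Q = True
          !B = True
          !Q = True
    (M && (!W || !M)) && ((W && !A) && B) = False
      M && (!W || !M) = False
        !W || !M = False
          !W = False
          !M = False
      (W && !A) && B = False
        W && !A = False
          !A = False
The formula evaluates to True.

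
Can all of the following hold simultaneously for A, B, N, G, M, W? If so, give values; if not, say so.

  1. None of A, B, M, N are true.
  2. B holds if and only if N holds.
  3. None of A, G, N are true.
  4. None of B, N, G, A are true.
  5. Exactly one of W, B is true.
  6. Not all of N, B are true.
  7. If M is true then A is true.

A: False, B: False, N: False, G: False, M: False, W: True

  (1) {A, B, M, N}: 0 true — none ✓
  (2) B=F, N=F — same ✓
  (3) {A, G, N}: 0 true — none ✓
  (4) {B, N, G, A}: 0 true — none ✓
  (5) {W, B}: 1 true — exactly one ✓
  (6) {N, B}: 0/2 true — not all ✓
  (7) M=F ⇒ A: vacuous ✓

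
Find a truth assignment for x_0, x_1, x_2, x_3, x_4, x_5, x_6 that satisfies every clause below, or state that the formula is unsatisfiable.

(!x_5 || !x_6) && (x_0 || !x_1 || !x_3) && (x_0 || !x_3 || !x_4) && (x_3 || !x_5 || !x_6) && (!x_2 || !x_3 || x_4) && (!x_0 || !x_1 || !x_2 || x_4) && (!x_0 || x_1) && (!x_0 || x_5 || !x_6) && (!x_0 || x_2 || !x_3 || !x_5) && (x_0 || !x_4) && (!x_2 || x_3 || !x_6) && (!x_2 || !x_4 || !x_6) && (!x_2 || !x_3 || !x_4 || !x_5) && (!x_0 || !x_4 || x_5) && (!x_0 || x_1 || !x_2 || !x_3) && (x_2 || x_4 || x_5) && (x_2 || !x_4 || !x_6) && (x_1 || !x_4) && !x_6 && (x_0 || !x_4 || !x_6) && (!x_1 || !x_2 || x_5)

Unit clause (!x_6) forces x_6 = False.
Set x_0 = False.
  then (x_0 || !x_4) forces x_4 = False.
Set x_1 = False.
Set x_2 = True.
  then (!x_2 || !x_3 || x_4) forces x_3 = False.
Set x_5 = False.
All clauses satisfied.

x_0 = False, x_1 = False, x_2 = True, x_3 = False, x_4 = False, x_5 = False, x_6 = False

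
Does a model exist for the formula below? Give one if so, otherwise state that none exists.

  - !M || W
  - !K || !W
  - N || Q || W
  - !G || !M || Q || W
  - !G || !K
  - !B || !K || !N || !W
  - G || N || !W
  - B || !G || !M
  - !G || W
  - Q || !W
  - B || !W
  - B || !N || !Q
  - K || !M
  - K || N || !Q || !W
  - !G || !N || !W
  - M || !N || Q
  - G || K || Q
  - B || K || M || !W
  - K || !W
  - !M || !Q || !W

Set W = False.
  then (!M || W) forces M = False.
  then (!G || W) forces G = False.
Set K = True.
Try Q = False:
  (N || Q || W) forces N = True.
  clause (M || !N || Q) is falsified — backtrack.
So Q = True.
Set N = False.
Set B = True.
All clauses satisfied.

W = False; M = False; K = True; G = False; Q = True; N = False; B = True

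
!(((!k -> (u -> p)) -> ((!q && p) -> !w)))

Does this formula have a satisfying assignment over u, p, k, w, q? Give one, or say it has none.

u = False, p = True, k = False, w = True, q = False

  !(((!k -> (u -> p)) -> ((!q && p) -> !w))) = True
    (!k -> (u -> p)) -> ((!q && p) -> !w) = False
      !k -> (u -> p) = True
        !k = True
        u -> p = True
      (!q && p) -> !w = False
        !q && p = True
          !q = True
        !w = False
The formula evaluates to True.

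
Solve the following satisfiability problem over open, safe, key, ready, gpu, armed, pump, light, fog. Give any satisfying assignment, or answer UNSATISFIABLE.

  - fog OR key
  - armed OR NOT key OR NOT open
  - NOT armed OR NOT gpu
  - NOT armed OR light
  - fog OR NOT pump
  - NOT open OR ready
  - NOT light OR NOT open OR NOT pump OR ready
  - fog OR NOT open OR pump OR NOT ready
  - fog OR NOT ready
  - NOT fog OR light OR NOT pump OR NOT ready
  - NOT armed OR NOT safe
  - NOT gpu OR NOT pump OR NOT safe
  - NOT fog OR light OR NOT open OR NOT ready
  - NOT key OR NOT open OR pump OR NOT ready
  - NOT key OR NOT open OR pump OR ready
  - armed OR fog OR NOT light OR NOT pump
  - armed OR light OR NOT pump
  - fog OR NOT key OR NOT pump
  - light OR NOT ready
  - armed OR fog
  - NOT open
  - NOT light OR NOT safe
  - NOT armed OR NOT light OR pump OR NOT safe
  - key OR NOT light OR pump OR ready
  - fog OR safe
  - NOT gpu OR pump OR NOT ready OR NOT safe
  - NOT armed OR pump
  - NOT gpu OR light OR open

open = False; safe = False; key = False; ready = False; gpu = True; armed = False; pump = True; light = True; fog = True

Unit clause (NOT open) forces open = False.
Set safe = False.
  then (fog OR safe) forces fog = True.
Set key = False.
Set ready = False.
Set gpu = True.
  then (NOT armed OR NOT gpu) forces armed = False.
  then (NOT gpu OR light OR open) forces light = True.
  then (key OR NOT light OR pump OR ready) forces pump = True.
All clauses satisfied.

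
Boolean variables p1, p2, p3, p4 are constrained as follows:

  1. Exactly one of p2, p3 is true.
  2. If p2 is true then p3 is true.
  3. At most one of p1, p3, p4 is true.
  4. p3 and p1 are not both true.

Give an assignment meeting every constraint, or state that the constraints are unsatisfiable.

p1: False; p2: False; p3: True; p4: False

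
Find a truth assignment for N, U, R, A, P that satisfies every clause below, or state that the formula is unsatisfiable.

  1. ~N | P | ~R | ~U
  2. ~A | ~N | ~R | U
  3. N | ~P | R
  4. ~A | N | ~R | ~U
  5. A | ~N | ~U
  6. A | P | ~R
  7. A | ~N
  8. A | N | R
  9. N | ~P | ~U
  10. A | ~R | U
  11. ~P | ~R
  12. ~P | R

Set N = True.
  then (A | ~N) forces A = True.
Set U = True.
Try R = True:
  (~N | P | ~R | ~U) forces P = True.
  clause (~P | ~R) is falsified — backtrack.
So R = False.
  then (~P | R) forces P = False.
All clauses satisfied.

N = True, U = True, R = False, A = True, P = False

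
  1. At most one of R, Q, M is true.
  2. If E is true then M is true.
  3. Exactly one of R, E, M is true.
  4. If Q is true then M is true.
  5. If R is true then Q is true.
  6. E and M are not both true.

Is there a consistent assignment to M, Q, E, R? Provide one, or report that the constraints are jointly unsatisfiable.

M = True, Q = False, E = False, R = False

  (1) {R, Q, M}: 1 true — at most one ✓
  (2) E=F ⇒ M: vacuous ✓
  (3) {R, E, M}: 1 true — exactly one ✓
  (4) Q=F ⇒ M: vacuous ✓
  (5) R=F ⇒ Q: vacuous ✓
  (6) E=F, M=T — not both ✓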